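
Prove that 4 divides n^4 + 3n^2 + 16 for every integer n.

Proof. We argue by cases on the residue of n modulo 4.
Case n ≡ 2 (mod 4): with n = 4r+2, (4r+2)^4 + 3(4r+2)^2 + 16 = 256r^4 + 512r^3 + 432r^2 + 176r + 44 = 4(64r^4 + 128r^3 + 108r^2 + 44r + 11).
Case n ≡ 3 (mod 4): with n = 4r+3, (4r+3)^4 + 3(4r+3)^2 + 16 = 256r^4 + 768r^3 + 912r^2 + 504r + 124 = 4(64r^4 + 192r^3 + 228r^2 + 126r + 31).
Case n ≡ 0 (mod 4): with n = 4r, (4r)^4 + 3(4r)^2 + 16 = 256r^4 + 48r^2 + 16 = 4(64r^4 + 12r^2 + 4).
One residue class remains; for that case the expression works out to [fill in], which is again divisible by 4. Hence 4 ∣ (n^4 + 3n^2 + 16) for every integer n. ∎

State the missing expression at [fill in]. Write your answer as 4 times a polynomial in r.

4(64r^4 + 64r^3 + 36r^2 + 10r + 5)

The residues treated are {2, 3, 0}, so the missing case is n ≡ 1 (mod 4); write n = 4r+1.
Then (4r+1)^4 + 3(4r+1)^2 + 16 = 256r^4 + 256r^3 + 144r^2 + 40r + 20 = 4(64r^4 + 64r^3 + 36r^2 + 10r + 5).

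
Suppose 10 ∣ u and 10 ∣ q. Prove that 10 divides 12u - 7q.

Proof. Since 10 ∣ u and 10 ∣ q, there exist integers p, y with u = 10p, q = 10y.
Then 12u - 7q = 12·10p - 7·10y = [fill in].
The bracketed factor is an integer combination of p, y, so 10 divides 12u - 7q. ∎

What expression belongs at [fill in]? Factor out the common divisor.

Pull the common 10 out of every term: 12·10p - 7·10y = 10(12p - 7y).
12p - 7y is an integer, which exhibits the divisibility.

10(12p - 7y)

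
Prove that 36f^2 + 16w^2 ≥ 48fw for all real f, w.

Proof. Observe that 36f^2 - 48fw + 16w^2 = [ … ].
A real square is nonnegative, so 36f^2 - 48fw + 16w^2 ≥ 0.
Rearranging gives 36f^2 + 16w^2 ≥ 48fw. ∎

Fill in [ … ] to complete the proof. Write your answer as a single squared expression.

(6f - 4w)^2

The leading and trailing coefficients are 6^2 and 4^2, and 48 = 2·6·4, so the trinomial is (6f - 4w)^2.
Hence 36f^2 - 48fw + 16w^2 ≥ 0.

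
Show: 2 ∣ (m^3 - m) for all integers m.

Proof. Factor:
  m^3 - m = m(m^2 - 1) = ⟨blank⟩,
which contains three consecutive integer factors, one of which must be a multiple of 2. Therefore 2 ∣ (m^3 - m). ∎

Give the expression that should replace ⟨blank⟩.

(m - 1)m(m + 1)

m(m^2 - 1) = m(m - 1)(m + 1) = (m - 1)m(m + 1).
These three factors are consecutive integers, so their product is divisible by 2.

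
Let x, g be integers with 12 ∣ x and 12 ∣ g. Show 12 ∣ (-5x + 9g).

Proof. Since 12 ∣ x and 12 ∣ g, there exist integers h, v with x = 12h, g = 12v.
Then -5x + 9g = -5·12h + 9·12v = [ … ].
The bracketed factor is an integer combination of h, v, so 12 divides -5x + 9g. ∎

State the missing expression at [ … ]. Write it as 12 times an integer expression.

12(-5h + 9v)

Each term has a factor of 12: -5·12h + 9·12v = 12·(-5h + 9v).
Since -5h + 9v is an integer, 12 ∣ (-5x + 9g).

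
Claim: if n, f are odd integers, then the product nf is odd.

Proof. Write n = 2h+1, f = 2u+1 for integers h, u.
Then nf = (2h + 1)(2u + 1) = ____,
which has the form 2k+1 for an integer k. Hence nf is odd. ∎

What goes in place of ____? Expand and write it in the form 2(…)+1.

(2h + 1)(2u + 1) = 4hu + 2h + 2u + 1
= 2(2hu + h + u) + 1.
Since 2hu + h + u is an integer, the product is of the form 2k+1 for an integer k.

2(2hu + h + u) + 1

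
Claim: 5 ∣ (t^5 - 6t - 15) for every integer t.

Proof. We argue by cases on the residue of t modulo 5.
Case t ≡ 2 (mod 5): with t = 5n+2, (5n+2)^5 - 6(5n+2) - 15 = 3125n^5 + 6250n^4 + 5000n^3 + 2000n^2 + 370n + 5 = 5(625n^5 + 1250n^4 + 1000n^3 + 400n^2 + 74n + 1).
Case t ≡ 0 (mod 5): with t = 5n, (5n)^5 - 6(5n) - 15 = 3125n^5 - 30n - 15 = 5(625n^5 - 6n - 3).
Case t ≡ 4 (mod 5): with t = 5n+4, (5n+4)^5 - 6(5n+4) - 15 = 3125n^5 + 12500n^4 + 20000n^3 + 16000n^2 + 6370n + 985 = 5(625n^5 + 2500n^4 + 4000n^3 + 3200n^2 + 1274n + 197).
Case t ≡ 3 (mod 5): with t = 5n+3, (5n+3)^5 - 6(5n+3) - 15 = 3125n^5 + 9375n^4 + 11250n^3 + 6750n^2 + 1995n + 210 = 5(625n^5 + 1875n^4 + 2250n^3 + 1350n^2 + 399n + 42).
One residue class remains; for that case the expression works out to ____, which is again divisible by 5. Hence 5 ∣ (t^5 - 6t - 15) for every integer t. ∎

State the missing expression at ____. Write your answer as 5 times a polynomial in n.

Only t ≡ 1 (mod 5) is unaccounted for. Put t = 5n+1:
(5n+1)^5 - 6(5n+1) - 15 expands to 3125n^5 + 3125n^4 + 1250n^3 + 250n^2 - 5n - 20,
and factoring out 5 leaves 5(625n^5 + 625n^4 + 250n^3 + 50n^2 - n - 4).

5(625n^5 + 625n^4 + 250n^3 + 50n^2 - n - 4)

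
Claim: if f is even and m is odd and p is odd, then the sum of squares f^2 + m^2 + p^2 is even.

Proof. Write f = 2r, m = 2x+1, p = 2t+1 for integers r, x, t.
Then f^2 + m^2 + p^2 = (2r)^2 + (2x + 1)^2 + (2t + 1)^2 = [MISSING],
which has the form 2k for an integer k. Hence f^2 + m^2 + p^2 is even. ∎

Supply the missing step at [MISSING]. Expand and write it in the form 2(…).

(2r)^2 + (2x + 1)^2 + (2t + 1)^2 = 4r^2 + 4t^2 + 4t + 4x^2 + 4x + 2
= 2(2r^2 + 2t^2 + 2t + 2x^2 + 2x + 1).
Since 2r^2 + 2t^2 + 2t + 2x^2 + 2x + 1 is an integer, the sum of squares is of the form 2k for an integer k.

2(2r^2 + 2t^2 + 2t + 2x^2 + 2x + 1)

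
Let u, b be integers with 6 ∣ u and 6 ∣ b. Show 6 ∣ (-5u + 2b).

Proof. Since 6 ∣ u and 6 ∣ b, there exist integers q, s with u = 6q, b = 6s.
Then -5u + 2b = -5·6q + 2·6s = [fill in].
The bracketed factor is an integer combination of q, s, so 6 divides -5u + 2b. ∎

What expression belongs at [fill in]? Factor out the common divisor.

Each term has a factor of 6: -5·6q + 2·6s = 6·(-5q + 2s).
Since -5q + 2s is an integer, 6 ∣ (-5u + 2b).

6(-5q + 2s)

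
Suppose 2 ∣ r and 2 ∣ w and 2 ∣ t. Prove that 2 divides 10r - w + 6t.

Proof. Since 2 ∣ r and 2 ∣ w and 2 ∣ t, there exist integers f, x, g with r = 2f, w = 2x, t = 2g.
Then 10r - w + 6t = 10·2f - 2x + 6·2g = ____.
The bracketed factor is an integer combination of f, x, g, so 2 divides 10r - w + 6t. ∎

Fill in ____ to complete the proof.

2(10f + 6g - x)

Each term has a factor of 2: 10·2f - 2x + 6·2g = 2·(10f + 6g - x).
Since 10f + 6g - x is an integer, 2 ∣ (10r - w + 6t).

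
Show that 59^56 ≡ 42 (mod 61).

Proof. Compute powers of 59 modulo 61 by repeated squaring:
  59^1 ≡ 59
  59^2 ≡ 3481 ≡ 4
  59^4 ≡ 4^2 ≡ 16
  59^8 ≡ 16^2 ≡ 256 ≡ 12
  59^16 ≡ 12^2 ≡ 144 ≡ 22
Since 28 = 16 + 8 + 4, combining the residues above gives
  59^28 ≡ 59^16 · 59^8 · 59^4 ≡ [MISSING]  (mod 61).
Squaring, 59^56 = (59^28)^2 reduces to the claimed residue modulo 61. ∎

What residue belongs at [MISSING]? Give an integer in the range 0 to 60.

59^16 · 59^8 · 59^4 ≡ 22 · 12 · 16 = 4224.
4224 mod 61 = 15, so 59^28 ≡ 15 (mod 61).

15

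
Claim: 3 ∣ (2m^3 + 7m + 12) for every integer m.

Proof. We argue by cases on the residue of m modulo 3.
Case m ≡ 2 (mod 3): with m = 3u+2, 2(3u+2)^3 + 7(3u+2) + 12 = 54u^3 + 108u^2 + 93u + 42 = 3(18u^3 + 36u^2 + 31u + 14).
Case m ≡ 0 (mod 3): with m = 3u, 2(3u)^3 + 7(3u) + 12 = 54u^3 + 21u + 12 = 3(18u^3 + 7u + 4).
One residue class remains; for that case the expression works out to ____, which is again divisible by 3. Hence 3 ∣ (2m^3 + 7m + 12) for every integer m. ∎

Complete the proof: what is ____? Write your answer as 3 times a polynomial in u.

The residues treated are {2, 0}, so the missing case is m ≡ 1 (mod 3); write m = 3u+1.
Then 2(3u+1)^3 + 7(3u+1) + 12 = 54u^3 + 54u^2 + 39u + 21 = 3(18u^3 + 18u^2 + 13u + 7).

3(18u^3 + 18u^2 + 13u + 7)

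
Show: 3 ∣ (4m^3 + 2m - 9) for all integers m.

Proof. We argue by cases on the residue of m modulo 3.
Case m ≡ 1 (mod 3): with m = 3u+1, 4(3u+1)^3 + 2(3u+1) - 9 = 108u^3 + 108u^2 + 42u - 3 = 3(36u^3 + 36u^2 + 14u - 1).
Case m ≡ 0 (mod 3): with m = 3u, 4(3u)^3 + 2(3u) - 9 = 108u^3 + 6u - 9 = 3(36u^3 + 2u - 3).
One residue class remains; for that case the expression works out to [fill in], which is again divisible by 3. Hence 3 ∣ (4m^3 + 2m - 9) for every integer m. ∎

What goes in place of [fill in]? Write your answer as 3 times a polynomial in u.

Only m ≡ 2 (mod 3) is unaccounted for. Put m = 3u+2:
4(3u+2)^3 + 2(3u+2) - 9 expands to 108u^3 + 216u^2 + 150u + 27,
and factoring out 3 leaves 3(36u^3 + 72u^2 + 50u + 9).

3(36u^3 + 72u^2 + 50u + 9)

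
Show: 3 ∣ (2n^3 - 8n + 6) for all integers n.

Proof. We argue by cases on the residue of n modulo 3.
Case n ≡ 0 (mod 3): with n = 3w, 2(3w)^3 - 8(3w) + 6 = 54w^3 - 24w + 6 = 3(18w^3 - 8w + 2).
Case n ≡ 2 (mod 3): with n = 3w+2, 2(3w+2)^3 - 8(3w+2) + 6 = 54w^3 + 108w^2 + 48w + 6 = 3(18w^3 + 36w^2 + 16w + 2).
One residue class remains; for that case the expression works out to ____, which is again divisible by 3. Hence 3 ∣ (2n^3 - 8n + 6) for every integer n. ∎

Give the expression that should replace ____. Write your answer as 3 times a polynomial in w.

Only n ≡ 1 (mod 3) is unaccounted for. Put n = 3w+1:
2(3w+1)^3 - 8(3w+1) + 6 expands to 54w^3 + 54w^2 - 6w,
and factoring out 3 leaves 3(18w^3 + 18w^2 - 2w).

3(18w^3 + 18w^2 - 2w)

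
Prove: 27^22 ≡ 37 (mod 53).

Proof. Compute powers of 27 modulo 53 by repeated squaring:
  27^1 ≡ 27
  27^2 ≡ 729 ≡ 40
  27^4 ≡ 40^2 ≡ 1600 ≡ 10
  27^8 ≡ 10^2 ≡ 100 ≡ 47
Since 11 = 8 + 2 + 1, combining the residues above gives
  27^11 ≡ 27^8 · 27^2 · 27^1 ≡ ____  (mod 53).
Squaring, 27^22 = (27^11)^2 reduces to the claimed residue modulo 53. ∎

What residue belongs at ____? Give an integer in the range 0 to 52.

39

27^8 · 27^2 · 27^1 ≡ 47 · 40 · 27 = 50760.
50760 mod 53 = 39, so 27^11 ≡ 39 (mod 53).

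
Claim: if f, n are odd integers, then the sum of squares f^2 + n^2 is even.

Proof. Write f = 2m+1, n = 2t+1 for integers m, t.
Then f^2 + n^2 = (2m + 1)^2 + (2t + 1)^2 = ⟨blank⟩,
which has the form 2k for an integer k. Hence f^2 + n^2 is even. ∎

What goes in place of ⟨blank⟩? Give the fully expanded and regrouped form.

Expanding: (2m + 1)^2 + (2t + 1)^2 = 4m^2 + 4m + 4t^2 + 4t + 2.
Every term is even; pulling out the factor of 2 gives 2(2m^2 + 2m + 2t^2 + 2t + 1).

2(2m^2 + 2m + 2t^2 + 2t + 1)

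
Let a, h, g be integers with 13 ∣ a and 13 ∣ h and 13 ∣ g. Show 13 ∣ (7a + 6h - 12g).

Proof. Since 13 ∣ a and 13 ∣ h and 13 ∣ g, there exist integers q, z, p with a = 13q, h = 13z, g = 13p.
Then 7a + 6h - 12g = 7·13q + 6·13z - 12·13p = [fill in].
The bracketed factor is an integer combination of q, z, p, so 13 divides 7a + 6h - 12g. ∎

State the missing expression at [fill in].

Each term has a factor of 13: 7·13q + 6·13z - 12·13p = 13·(-12p + 7q + 6z).
Since -12p + 7q + 6z is an integer, 13 ∣ (7a + 6h - 12g).

13(-12p + 7q + 6z)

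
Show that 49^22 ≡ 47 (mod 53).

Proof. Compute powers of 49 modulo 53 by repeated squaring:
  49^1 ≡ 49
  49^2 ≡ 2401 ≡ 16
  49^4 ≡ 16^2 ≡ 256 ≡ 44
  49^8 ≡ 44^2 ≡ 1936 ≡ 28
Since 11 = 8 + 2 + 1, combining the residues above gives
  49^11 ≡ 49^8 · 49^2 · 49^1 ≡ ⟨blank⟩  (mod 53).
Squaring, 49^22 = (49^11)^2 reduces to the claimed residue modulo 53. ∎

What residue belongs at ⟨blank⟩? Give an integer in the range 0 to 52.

Multiply the listed residues: 28 · 16 · 49 = 448 → 21952.
Reducing modulo 53: 21952 = 414·53 + 10, so 49^11 ≡ 10.

10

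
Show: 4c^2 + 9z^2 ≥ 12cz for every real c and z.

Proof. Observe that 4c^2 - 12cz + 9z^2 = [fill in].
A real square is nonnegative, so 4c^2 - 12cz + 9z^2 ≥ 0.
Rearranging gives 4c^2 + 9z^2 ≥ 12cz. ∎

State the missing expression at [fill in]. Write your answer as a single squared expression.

The leading and trailing coefficients are 2^2 and 3^2, and 12 = 2·2·3, so the trinomial is (2c - 3z)^2.
Hence 4c^2 - 12cz + 9z^2 ≥ 0.

(2c - 3z)^2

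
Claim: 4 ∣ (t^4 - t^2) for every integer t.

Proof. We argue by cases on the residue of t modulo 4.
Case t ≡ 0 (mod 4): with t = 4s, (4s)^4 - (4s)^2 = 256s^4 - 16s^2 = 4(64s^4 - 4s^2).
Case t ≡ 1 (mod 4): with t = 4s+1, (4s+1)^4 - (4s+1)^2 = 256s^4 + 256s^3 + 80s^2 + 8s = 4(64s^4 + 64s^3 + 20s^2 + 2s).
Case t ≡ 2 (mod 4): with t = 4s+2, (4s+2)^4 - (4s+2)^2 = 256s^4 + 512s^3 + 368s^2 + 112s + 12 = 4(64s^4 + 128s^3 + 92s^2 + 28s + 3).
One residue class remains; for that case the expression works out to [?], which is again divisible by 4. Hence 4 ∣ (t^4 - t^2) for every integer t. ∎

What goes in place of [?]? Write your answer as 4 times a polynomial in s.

Only t ≡ 3 (mod 4) is unaccounted for. Put t = 4s+3:
(4s+3)^4 - (4s+3)^2 expands to 256s^4 + 768s^3 + 848s^2 + 408s + 72,
and factoring out 4 leaves 4(64s^4 + 192s^3 + 212s^2 + 102s + 18).

4(64s^4 + 192s^3 + 212s^2 + 102s + 18)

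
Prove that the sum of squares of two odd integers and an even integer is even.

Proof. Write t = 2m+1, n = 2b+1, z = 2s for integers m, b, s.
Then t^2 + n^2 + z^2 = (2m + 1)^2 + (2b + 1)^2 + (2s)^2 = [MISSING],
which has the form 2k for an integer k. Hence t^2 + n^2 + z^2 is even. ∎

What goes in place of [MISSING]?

Expanding: (2m + 1)^2 + (2b + 1)^2 + (2s)^2 = 4b^2 + 4b + 4m^2 + 4m + 4s^2 + 2.
Every term is even; pulling out the factor of 2 gives 2(2b^2 + 2b + 2m^2 + 2m + 2s^2 + 1).

2(2b^2 + 2b + 2m^2 + 2m + 2s^2 + 1)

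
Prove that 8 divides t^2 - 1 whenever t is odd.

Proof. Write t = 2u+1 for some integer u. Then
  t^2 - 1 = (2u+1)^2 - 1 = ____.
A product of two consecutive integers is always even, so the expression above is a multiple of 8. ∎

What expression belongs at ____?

(2u+1)^2 - 1 = 4u^2 + 4u + 1 - 1 = 4u^2 + 4u = 4u(u+1).
Since u and u+1 are consecutive, u(u+1) is even, and 4·(even) is a multiple of 8.

4u(u + 1)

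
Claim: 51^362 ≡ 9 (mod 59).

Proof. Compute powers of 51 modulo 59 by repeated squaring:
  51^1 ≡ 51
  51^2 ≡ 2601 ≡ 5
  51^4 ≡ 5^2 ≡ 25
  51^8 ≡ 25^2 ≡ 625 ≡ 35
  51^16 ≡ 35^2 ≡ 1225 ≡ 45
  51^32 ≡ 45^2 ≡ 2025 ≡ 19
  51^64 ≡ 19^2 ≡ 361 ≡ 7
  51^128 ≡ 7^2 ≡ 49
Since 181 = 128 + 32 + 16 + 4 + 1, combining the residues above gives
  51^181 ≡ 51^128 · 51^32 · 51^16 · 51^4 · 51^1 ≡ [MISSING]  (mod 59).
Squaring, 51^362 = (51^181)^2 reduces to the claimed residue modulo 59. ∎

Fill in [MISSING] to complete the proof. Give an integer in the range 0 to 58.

3

Multiply the listed residues: 49 · 19 · 45 · 25 · 51 = 931 → 41895 → 1047375 → 53416125.
Reducing modulo 59: 53416125 = 905358·59 + 3, so 51^181 ≡ 3.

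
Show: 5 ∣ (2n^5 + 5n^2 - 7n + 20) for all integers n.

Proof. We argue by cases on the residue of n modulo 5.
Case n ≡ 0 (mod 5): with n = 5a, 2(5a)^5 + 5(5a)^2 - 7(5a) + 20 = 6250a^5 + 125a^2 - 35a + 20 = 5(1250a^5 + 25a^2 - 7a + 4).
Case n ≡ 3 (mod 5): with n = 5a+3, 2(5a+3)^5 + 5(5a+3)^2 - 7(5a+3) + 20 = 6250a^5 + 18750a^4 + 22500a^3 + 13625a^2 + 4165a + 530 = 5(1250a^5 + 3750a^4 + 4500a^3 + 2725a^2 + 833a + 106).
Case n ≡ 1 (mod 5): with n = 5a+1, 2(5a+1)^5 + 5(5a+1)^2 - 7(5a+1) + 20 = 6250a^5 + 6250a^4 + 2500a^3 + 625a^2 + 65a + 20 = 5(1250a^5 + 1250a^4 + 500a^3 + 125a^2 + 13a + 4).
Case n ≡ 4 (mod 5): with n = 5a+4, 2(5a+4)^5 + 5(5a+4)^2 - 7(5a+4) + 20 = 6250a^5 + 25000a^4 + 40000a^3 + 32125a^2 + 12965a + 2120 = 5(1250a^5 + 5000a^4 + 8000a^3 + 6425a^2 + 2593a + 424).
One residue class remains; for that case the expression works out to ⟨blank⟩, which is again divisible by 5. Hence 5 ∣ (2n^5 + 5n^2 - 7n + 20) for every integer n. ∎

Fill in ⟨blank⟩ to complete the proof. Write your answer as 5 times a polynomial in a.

5(1250a^5 + 2500a^4 + 2000a^3 + 825a^2 + 173a + 18)

Only n ≡ 2 (mod 5) is unaccounted for. Put n = 5a+2:
2(5a+2)^5 + 5(5a+2)^2 - 7(5a+2) + 20 expands to 6250a^5 + 12500a^4 + 10000a^3 + 4125a^2 + 865a + 90,
and factoring out 5 leaves 5(1250a^5 + 2500a^4 + 2000a^3 + 825a^2 + 173a + 18).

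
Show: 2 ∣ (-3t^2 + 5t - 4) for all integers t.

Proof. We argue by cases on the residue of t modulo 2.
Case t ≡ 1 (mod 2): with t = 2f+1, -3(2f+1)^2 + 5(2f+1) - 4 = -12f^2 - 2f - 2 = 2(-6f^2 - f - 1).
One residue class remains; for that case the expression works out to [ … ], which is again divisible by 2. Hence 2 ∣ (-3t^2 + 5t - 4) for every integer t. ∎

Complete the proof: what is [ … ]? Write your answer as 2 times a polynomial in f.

2(-6f^2 + 5f - 2)

Only t ≡ 0 (mod 2) is unaccounted for. Put t = 2f:
-3(2f)^2 + 5(2f) - 4 expands to -12f^2 + 10f - 4,
and factoring out 2 leaves 2(-6f^2 + 5f - 2).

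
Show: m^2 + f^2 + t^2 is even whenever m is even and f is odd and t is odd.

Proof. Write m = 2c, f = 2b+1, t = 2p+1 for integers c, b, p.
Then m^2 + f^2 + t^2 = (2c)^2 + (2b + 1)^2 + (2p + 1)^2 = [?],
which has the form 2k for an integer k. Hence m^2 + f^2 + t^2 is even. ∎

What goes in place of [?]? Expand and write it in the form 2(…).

(2c)^2 + (2b + 1)^2 + (2p + 1)^2 = 4b^2 + 4b + 4c^2 + 4p^2 + 4p + 2
= 2(2b^2 + 2b + 2c^2 + 2p^2 + 2p + 1).
Since 2b^2 + 2b + 2c^2 + 2p^2 + 2p + 1 is an integer, the sum of squares is of the form 2k for an integer k.

2(2b^2 + 2b + 2c^2 + 2p^2 + 2p + 1)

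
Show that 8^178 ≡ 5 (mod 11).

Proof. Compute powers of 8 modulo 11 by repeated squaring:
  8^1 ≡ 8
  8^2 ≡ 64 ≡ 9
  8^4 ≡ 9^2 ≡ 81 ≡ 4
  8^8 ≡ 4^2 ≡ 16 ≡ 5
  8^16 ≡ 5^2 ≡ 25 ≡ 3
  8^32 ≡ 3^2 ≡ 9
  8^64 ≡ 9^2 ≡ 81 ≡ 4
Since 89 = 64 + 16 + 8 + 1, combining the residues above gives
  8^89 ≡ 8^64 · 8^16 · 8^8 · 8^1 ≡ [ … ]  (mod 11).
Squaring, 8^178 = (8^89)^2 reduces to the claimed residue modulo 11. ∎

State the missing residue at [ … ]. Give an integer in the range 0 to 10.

7

8^64 · 8^16 · 8^8 · 8^1 ≡ 4 · 3 · 5 · 8 = 480.
480 mod 11 = 7, so 8^89 ≡ 7 (mod 11).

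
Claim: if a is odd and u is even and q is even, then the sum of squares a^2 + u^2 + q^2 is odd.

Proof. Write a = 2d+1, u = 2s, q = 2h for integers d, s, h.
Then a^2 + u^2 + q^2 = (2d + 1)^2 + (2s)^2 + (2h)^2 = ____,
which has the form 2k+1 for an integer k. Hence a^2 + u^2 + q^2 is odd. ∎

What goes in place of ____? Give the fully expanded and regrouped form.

2(2d^2 + 2d + 2h^2 + 2s^2) + 1

(2d + 1)^2 + (2s)^2 + (2h)^2 = 4d^2 + 4d + 4h^2 + 4s^2 + 1
= 2(2d^2 + 2d + 2h^2 + 2s^2) + 1.
Since 2d^2 + 2d + 2h^2 + 2s^2 is an integer, the sum of squares is of the form 2k+1 for an integer k.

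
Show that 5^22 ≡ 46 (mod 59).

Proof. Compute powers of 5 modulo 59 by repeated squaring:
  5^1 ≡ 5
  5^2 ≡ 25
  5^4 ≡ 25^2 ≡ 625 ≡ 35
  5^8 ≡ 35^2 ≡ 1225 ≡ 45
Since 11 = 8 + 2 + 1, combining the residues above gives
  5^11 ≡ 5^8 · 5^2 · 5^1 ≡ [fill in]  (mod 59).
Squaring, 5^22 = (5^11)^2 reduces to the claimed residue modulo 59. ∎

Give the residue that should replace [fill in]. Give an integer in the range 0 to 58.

5^8 · 5^2 · 5^1 ≡ 45 · 25 · 5 = 5625.
5625 mod 59 = 20, so 5^11 ≡ 20 (mod 59).

20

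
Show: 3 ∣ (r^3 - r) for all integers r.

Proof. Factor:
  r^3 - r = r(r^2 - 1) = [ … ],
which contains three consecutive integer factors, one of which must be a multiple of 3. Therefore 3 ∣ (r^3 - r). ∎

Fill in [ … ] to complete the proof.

r(r^2 - 1) = r(r - 1)(r + 1) = (r - 1)r(r + 1).
These three factors are consecutive integers, so their product is divisible by 3.

(r - 1)r(r + 1)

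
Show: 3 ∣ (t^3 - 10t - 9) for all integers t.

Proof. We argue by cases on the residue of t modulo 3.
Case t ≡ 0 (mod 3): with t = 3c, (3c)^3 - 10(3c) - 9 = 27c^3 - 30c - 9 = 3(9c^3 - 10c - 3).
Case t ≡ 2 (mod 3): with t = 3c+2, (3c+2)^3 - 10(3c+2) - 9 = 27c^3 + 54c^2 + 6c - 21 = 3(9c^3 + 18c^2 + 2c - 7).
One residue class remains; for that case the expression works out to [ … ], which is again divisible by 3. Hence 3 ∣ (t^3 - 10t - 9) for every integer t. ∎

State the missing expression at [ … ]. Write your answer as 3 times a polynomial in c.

Only t ≡ 1 (mod 3) is unaccounted for. Put t = 3c+1:
(3c+1)^3 - 10(3c+1) - 9 expands to 27c^3 + 27c^2 - 21c - 18,
and factoring out 3 leaves 3(9c^3 + 9c^2 - 7c - 6).

3(9c^3 + 9c^2 - 7c - 6)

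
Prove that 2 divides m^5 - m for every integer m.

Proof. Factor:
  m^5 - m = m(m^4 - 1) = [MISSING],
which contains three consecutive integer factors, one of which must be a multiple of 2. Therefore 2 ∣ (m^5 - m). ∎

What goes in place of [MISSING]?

(m - 1)m(m + 1)(m^2 + 1)

m^4 - 1 = (m^2 - 1)(m^2 + 1), and m^2 - 1 = (m-1)(m+1).
So m(m^4 - 1) = (m - 1)m(m + 1)(m^2 + 1).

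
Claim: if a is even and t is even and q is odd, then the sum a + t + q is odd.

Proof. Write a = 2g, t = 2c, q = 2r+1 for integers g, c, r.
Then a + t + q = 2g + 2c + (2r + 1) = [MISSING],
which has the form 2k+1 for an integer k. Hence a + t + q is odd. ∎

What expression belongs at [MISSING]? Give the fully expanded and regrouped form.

2(c + g + r) + 1

Expanding: 2g + 2c + (2r + 1) = 2c + 2g + 2r + 1.
Every term except the constant is even, so this is 2(c + g + r) + 1,
and c + g + r ∈ ℤ gives the required form.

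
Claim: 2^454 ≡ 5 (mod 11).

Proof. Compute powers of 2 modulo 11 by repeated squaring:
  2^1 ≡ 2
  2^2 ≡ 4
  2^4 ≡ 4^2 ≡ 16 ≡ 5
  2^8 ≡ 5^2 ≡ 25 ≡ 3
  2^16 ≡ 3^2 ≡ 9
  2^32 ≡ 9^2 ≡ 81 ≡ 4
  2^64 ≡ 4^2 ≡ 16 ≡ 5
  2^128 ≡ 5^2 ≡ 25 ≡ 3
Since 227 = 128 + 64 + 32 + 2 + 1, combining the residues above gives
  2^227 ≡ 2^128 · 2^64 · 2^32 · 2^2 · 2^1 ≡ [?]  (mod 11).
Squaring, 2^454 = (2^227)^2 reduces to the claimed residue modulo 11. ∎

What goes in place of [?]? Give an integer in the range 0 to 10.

2^128 · 2^64 · 2^32 · 2^2 · 2^1 ≡ 3 · 5 · 4 · 4 · 2 = 480.
480 mod 11 = 7, so 2^227 ≡ 7 (mod 11).

7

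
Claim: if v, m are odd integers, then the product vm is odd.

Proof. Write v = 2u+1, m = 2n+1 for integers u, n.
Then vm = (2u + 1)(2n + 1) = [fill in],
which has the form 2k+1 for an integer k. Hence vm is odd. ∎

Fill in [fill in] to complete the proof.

2(2nu + n + u) + 1

Expanding: (2u + 1)(2n + 1) = 4nu + 2n + 2u + 1.
Every term except the constant is even, so this is 2(2nu + n + u) + 1,
and 2nu + n + u ∈ ℤ gives the required form.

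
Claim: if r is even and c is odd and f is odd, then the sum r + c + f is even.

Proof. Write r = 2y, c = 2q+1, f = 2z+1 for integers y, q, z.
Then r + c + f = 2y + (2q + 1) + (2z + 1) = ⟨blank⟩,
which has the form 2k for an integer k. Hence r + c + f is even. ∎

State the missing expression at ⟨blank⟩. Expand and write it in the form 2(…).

2(q + y + z + 1)

2y + (2q + 1) + (2z + 1) = 2q + 2y + 2z + 2
= 2(q + y + z + 1).
Since q + y + z + 1 is an integer, the sum is of the form 2k for an integer k.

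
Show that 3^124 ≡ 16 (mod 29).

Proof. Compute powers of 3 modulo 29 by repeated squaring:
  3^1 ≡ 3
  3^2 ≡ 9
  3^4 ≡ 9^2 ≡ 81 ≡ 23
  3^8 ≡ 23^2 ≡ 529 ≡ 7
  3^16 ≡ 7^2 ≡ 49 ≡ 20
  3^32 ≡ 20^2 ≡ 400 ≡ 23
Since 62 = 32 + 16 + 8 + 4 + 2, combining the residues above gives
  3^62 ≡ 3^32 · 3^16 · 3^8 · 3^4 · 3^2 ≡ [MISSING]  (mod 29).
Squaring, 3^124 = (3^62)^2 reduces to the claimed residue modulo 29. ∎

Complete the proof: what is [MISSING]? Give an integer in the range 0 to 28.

3^32 · 3^16 · 3^8 · 3^4 · 3^2 ≡ 23 · 20 · 7 · 23 · 9 = 666540.
666540 mod 29 = 4, so 3^62 ≡ 4 (mod 29).

4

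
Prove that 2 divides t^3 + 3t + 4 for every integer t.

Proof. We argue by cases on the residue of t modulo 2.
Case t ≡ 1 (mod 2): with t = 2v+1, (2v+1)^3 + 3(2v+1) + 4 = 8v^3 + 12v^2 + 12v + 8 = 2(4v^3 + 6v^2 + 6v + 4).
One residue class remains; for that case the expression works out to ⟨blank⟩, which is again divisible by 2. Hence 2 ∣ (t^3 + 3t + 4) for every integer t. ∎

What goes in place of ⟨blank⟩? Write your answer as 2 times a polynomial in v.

2(4v^3 + 3v + 2)

The residues treated are {1}, so the missing case is t ≡ 0 (mod 2); write t = 2v.
Then (2v)^3 + 3(2v) + 4 = 8v^3 + 6v + 4 = 2(4v^3 + 3v + 2).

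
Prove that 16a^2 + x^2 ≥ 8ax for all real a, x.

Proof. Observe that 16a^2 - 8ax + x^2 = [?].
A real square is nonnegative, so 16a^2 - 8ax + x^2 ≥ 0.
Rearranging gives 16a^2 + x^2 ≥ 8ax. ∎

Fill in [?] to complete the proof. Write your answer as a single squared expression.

(4a - x)^2

The leading and trailing coefficients are 4^2 and 1^2, and 8 = 2·4·1, so the trinomial is (4a - x)^2.
Hence 16a^2 - 8ax + x^2 ≥ 0.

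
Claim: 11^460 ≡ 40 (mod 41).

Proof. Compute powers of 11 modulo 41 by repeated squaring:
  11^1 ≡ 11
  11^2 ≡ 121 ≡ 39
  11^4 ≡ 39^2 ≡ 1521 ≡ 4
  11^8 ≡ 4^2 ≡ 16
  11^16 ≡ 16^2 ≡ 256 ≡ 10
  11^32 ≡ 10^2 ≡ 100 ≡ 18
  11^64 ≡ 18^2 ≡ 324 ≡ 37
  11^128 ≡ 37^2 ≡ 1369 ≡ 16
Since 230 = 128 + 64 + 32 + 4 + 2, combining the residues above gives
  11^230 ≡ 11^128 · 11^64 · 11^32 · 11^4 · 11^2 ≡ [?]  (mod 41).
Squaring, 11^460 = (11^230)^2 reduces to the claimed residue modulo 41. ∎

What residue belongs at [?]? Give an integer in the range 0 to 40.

Multiply the listed residues: 16 · 37 · 18 · 4 · 39 = 592 → 10656 → 42624 → 1662336.
Reducing modulo 41: 1662336 = 40544·41 + 32, so 11^230 ≡ 32.

32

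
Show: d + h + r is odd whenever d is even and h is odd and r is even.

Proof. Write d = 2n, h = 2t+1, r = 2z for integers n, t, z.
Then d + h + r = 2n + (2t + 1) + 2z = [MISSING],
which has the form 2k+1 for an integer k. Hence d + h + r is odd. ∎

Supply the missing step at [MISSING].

2(n + t + z) + 1

Expanding: 2n + (2t + 1) + 2z = 2n + 2t + 2z + 1.
Every term except the constant is even, so this is 2(n + t + z) + 1,
and n + t + z ∈ ℤ gives the required form.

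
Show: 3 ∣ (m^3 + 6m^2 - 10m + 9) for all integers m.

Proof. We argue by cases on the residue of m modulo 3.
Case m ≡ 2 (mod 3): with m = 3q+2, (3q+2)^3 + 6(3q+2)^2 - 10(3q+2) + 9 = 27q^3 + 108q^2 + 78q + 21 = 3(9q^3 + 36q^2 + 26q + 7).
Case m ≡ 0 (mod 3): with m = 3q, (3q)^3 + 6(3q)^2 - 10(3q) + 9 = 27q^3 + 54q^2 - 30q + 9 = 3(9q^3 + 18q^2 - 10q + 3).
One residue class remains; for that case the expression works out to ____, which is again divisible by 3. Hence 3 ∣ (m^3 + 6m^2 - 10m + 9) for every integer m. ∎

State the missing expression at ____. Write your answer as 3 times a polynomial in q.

Only m ≡ 1 (mod 3) is unaccounted for. Put m = 3q+1:
(3q+1)^3 + 6(3q+1)^2 - 10(3q+1) + 9 expands to 27q^3 + 81q^2 + 15q + 6,
and factoring out 3 leaves 3(9q^3 + 27q^2 + 5q + 2).

3(9q^3 + 27q^2 + 5q + 2)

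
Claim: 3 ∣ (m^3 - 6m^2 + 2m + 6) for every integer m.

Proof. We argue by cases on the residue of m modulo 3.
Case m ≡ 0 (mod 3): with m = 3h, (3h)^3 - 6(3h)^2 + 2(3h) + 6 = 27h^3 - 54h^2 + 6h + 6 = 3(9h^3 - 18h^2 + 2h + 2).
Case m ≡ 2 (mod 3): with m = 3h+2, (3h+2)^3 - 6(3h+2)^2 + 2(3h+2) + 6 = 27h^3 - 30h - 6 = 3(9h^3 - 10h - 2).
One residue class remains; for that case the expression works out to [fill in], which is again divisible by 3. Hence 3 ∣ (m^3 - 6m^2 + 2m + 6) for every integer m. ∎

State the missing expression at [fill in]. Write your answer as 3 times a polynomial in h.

The residues treated are {0, 2}, so the missing case is m ≡ 1 (mod 3); write m = 3h+1.
Then (3h+1)^3 - 6(3h+1)^2 + 2(3h+1) + 6 = 27h^3 - 27h^2 - 21h + 3 = 3(9h^3 - 9h^2 - 7h + 1).

3(9h^3 - 9h^2 - 7h + 1)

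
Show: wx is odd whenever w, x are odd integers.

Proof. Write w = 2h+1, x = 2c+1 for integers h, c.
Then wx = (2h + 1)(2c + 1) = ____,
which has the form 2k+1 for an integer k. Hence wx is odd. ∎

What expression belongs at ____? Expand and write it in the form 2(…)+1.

(2h + 1)(2c + 1) = 4ch + 2c + 2h + 1
= 2(2ch + c + h) + 1.
Since 2ch + c + h is an integer, the product is of the form 2k+1 for an integer k.

2(2ch + c + h) + 1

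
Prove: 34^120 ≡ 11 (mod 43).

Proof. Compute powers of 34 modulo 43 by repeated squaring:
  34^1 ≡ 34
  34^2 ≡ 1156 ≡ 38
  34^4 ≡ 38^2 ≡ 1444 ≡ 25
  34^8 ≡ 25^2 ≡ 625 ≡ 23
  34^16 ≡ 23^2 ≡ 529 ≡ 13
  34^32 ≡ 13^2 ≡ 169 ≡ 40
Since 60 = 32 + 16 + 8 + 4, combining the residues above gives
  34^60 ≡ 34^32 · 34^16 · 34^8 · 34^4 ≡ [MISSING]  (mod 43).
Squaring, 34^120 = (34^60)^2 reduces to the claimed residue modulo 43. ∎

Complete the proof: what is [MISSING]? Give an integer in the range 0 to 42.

21

34^32 · 34^16 · 34^8 · 34^4 ≡ 40 · 13 · 23 · 25 = 299000.
299000 mod 43 = 21, so 34^60 ≡ 21 (mod 43).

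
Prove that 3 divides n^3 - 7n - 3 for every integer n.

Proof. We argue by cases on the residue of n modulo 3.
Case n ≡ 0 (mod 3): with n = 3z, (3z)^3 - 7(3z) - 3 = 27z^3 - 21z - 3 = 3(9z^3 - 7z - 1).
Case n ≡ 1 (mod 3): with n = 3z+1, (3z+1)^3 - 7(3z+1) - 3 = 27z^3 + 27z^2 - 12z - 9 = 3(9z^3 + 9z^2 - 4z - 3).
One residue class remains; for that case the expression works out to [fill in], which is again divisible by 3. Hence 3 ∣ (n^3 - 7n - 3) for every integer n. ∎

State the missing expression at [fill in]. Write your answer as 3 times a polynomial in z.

3(9z^3 + 18z^2 + 5z - 3)

Only n ≡ 2 (mod 3) is unaccounted for. Put n = 3z+2:
(3z+2)^3 - 7(3z+2) - 3 expands to 27z^3 + 54z^2 + 15z - 9,
and factoring out 3 leaves 3(9z^3 + 18z^2 + 5z - 3).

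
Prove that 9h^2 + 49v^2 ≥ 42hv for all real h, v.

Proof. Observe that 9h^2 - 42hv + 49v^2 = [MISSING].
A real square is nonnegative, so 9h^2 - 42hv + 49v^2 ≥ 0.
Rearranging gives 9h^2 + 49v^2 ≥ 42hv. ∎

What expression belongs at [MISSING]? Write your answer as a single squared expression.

9h^2 - 42hv + 49v^2 is a perfect-square trinomial: the outer terms are (3h)^2 and (7v)^2, and the cross term is -2·3h·7v.
So 9h^2 - 42hv + 49v^2 = (3h - 7v)^2 ≥ 0.

(3h - 7v)^2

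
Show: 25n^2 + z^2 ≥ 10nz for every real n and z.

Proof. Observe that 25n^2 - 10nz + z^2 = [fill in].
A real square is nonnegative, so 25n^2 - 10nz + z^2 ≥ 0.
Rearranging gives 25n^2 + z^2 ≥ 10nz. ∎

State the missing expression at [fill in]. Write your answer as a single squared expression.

(5n - z)^2

The leading and trailing coefficients are 5^2 and 1^2, and 10 = 2·5·1, so the trinomial is (5n - z)^2.
Hence 25n^2 - 10nz + z^2 ≥ 0.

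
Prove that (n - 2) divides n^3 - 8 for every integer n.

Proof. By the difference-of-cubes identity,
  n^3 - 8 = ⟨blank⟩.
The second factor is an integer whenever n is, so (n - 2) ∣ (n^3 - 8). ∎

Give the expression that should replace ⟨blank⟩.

(n - 2)(n^2 + 2n + 4)

Polynomial division of n^3 - 8 by n - 2 leaves remainder 0 and quotient n^2 + 2n + 4.
Hence n^3 - 8 = (n - 2)(n^2 + 2n + 4).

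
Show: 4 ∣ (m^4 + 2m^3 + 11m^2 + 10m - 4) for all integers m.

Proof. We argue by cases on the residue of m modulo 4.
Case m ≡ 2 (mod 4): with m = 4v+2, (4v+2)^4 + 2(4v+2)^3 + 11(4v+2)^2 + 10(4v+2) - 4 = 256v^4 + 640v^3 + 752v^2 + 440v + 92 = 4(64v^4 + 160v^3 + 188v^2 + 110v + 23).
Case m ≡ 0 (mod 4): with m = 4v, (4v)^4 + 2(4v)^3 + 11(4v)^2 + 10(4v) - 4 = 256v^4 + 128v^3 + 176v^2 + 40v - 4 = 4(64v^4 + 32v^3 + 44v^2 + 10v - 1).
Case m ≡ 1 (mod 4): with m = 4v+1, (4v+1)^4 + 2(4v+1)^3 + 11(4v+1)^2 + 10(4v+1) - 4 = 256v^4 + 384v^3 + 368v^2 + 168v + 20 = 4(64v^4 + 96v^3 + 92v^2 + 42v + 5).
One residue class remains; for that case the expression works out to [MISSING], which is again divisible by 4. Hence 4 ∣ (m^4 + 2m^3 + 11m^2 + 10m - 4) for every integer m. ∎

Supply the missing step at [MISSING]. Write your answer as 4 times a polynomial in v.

Only m ≡ 3 (mod 4) is unaccounted for. Put m = 4v+3:
(4v+3)^4 + 2(4v+3)^3 + 11(4v+3)^2 + 10(4v+3) - 4 expands to 256v^4 + 896v^3 + 1328v^2 + 952v + 260,
and factoring out 4 leaves 4(64v^4 + 224v^3 + 332v^2 + 238v + 65).

4(64v^4 + 224v^3 + 332v^2 + 238v + 65)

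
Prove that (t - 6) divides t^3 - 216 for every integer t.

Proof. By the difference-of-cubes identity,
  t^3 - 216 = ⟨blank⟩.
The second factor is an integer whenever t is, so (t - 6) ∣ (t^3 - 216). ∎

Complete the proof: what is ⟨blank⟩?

a^3 - b^3 = (a - b)(a^2 + ab + b^2). With a = t, b = 6:
t^3 - 216 = (t - 6)(t^2 + 6t + 36).

(t - 6)(t^2 + 6t + 36)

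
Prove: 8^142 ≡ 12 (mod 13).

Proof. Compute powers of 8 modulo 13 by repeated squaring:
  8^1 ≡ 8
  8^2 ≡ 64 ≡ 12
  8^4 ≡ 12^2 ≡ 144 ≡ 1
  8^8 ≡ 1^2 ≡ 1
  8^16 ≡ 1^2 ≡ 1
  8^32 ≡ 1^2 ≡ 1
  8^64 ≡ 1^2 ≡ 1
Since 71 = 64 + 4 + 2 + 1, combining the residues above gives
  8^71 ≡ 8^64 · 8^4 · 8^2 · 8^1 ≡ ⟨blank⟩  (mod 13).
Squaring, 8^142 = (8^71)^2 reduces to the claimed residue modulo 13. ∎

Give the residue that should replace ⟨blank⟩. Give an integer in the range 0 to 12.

5

8^64 · 8^4 · 8^2 · 8^1 ≡ 1 · 1 · 12 · 8 = 96.
96 mod 13 = 5, so 8^71 ≡ 5 (mod 13).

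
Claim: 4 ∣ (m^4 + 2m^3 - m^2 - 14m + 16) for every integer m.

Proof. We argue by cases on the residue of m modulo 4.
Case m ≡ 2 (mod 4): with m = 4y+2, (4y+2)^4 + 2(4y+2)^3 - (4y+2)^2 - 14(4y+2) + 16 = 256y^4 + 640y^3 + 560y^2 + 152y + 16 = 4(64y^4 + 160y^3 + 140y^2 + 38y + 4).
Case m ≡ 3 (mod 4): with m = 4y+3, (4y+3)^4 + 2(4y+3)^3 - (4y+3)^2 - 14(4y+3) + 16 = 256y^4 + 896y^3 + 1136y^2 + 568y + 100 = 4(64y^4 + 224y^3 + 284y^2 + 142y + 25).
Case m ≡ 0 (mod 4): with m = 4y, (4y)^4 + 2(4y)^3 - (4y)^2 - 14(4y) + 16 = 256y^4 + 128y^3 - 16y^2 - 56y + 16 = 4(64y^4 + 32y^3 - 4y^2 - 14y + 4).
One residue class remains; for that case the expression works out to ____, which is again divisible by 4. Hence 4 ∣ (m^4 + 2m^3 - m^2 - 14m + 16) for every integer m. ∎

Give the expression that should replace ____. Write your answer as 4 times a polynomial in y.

4(64y^4 + 96y^3 + 44y^2 - 6y + 1)

The residues treated are {2, 3, 0}, so the missing case is m ≡ 1 (mod 4); write m = 4y+1.
Then (4y+1)^4 + 2(4y+1)^3 - (4y+1)^2 - 14(4y+1) + 16 = 256y^4 + 384y^3 + 176y^2 - 24y + 4 = 4(64y^4 + 96y^3 + 44y^2 - 6y + 1).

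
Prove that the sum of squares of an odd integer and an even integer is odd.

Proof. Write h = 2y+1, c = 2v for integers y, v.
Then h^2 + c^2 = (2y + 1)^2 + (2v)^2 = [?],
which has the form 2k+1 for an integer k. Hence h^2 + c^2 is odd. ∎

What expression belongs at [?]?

2(2v^2 + 2y^2 + 2y) + 1

Expanding: (2y + 1)^2 + (2v)^2 = 4v^2 + 4y^2 + 4y + 1.
Every term except the constant is even, so this is 2(2v^2 + 2y^2 + 2y) + 1,
and 2v^2 + 2y^2 + 2y ∈ ℤ gives the required form.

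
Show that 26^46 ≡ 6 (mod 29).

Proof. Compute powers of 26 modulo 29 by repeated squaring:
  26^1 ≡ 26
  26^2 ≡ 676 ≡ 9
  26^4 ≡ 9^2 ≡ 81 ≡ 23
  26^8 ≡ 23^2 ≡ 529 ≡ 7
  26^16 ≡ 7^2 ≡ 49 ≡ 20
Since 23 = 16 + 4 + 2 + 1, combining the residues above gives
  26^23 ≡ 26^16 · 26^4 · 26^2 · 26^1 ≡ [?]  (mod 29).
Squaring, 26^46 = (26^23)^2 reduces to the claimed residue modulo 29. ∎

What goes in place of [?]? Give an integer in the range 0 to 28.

21

26^16 · 26^4 · 26^2 · 26^1 ≡ 20 · 23 · 9 · 26 = 107640.
107640 mod 29 = 21, so 26^23 ≡ 21 (mod 29).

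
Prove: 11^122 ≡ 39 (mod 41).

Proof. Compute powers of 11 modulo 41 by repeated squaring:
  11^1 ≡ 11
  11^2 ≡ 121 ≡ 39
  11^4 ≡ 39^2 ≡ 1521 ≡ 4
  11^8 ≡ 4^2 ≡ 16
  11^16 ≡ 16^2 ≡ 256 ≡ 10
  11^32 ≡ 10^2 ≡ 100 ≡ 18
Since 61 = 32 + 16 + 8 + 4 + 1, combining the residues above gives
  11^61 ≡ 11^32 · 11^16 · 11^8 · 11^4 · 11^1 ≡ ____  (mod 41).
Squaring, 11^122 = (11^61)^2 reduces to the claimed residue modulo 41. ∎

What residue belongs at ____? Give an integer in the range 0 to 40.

11^32 · 11^16 · 11^8 · 11^4 · 11^1 ≡ 18 · 10 · 16 · 4 · 11 = 126720.
126720 mod 41 = 30, so 11^61 ≡ 30 (mod 41).

30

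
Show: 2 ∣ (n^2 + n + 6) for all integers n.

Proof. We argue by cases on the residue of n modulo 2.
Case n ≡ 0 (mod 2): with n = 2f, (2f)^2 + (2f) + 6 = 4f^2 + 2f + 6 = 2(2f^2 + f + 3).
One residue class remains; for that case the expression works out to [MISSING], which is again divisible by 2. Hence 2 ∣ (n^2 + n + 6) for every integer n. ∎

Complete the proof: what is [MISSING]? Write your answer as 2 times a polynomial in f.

2(2f^2 + 3f + 4)

The residues treated are {0}, so the missing case is n ≡ 1 (mod 2); write n = 2f+1.
Then (2f+1)^2 + (2f+1) + 6 = 4f^2 + 6f + 8 = 2(2f^2 + 3f + 4).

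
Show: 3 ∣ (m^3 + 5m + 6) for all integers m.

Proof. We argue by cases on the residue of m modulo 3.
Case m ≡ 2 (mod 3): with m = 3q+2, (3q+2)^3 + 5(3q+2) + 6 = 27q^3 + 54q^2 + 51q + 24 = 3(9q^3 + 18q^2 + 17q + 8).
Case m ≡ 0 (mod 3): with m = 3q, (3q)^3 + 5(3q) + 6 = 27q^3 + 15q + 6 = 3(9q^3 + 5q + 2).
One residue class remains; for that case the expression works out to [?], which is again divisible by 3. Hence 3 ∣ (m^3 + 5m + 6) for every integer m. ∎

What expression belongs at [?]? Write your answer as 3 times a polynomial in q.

3(9q^3 + 9q^2 + 8q + 4)

Only m ≡ 1 (mod 3) is unaccounted for. Put m = 3q+1:
(3q+1)^3 + 5(3q+1) + 6 expands to 27q^3 + 27q^2 + 24q + 12,
and factoring out 3 leaves 3(9q^3 + 9q^2 + 8q + 4).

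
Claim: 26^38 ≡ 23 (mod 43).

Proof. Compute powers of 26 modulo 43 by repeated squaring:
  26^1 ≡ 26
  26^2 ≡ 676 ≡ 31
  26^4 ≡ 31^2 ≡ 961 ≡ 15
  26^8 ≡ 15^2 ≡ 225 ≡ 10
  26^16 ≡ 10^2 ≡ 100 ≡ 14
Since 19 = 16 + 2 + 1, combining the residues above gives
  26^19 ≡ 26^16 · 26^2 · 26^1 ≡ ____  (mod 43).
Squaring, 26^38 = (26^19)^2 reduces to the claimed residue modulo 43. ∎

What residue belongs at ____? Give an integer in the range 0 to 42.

18

26^16 · 26^2 · 26^1 ≡ 14 · 31 · 26 = 11284.
11284 mod 43 = 18, so 26^19 ≡ 18 (mod 43).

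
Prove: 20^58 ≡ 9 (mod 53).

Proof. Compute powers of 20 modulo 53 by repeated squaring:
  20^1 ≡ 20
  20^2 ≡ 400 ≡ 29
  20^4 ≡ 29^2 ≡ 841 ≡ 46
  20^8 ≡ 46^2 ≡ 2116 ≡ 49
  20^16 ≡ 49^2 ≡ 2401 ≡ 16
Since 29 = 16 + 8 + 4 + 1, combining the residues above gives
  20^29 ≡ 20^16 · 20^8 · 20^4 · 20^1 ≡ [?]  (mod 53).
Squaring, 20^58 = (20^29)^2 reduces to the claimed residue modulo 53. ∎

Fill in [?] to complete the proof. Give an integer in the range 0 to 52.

3

Multiply the listed residues: 16 · 49 · 46 · 20 = 784 → 36064 → 721280.
Reducing modulo 53: 721280 = 13609·53 + 3, so 20^29 ≡ 3.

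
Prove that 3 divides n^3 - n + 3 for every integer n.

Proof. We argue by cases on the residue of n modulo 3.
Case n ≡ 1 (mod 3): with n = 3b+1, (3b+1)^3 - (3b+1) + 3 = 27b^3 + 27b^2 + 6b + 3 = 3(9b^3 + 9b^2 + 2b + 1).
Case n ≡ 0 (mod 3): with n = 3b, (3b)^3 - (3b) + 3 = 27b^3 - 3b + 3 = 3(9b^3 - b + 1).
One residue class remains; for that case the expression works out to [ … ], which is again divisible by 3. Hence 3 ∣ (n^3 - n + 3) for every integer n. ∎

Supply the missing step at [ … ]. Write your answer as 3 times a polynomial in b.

3(9b^3 + 18b^2 + 11b + 3)

The residues treated are {1, 0}, so the missing case is n ≡ 2 (mod 3); write n = 3b+2.
Then (3b+2)^3 - (3b+2) + 3 = 27b^3 + 54b^2 + 33b + 9 = 3(9b^3 + 18b^2 + 11b + 3).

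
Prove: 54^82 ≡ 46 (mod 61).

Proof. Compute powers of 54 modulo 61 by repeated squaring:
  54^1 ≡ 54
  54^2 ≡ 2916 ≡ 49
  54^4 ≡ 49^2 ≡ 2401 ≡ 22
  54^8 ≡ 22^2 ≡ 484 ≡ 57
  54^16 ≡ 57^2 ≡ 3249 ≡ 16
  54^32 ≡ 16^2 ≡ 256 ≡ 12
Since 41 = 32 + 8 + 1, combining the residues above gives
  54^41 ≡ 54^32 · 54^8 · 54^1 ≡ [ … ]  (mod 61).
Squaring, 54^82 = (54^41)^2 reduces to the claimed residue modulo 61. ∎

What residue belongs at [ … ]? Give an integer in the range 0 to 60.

Multiply the listed residues: 12 · 57 · 54 = 684 → 36936.
Reducing modulo 61: 36936 = 605·61 + 31, so 54^41 ≡ 31.

31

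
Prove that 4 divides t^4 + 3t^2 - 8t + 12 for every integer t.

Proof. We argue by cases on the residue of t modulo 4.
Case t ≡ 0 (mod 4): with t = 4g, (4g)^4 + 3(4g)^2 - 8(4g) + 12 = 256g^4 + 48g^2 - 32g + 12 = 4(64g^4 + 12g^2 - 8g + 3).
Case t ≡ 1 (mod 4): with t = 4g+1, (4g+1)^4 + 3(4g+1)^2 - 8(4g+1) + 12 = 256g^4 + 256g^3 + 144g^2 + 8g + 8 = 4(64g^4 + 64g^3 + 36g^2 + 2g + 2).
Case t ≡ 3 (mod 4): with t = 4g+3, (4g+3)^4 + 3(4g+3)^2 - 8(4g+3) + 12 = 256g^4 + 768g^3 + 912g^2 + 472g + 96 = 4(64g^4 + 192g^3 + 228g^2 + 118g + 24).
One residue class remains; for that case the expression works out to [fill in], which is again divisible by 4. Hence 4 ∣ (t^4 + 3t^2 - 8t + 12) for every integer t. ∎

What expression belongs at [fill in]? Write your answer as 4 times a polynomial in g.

4(64g^4 + 128g^3 + 108g^2 + 36g + 6)

The residues treated are {0, 1, 3}, so the missing case is t ≡ 2 (mod 4); write t = 4g+2.
Then (4g+2)^4 + 3(4g+2)^2 - 8(4g+2) + 12 = 256g^4 + 512g^3 + 432g^2 + 144g + 24 = 4(64g^4 + 128g^3 + 108g^2 + 36g + 6).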